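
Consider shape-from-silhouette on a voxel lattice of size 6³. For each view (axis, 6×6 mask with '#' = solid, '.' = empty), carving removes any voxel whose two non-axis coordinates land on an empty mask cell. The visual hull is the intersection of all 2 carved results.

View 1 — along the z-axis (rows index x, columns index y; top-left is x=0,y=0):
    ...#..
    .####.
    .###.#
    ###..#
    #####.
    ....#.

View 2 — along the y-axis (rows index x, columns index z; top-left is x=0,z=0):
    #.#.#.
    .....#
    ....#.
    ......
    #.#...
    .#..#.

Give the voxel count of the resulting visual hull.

|visual hull| = 23

full grid |V| = 216
V1 z: intersect with XY mask (19 set) -- 114 left
V2 y: intersect with XZ mask (9 set) -- 23 left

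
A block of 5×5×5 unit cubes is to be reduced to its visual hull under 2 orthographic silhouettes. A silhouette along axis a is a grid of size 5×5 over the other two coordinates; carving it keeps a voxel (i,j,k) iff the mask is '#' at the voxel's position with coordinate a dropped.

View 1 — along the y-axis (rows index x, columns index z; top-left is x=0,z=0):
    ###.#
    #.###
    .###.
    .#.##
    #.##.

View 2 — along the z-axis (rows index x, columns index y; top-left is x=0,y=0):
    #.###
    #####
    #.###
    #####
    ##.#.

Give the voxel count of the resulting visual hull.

full grid |V| = 125
after view 1 [y-axis, 17 of 25 cells solid] → remaining = 85
after view 2 [z-axis, 21 of 25 cells solid] → remaining = 72

remaining voxels: 72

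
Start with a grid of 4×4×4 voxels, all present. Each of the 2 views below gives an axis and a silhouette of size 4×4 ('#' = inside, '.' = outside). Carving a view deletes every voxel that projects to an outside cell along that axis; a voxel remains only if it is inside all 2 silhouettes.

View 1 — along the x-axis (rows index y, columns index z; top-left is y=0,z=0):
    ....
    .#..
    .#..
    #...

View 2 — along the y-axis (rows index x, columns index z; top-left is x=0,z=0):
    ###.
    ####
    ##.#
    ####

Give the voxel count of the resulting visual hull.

full grid |V| = 64
step 1: project along x, AND mask (3/16) → |grid| = 12
step 2: project along y, AND mask (14/16) → |grid| = 12

12 voxels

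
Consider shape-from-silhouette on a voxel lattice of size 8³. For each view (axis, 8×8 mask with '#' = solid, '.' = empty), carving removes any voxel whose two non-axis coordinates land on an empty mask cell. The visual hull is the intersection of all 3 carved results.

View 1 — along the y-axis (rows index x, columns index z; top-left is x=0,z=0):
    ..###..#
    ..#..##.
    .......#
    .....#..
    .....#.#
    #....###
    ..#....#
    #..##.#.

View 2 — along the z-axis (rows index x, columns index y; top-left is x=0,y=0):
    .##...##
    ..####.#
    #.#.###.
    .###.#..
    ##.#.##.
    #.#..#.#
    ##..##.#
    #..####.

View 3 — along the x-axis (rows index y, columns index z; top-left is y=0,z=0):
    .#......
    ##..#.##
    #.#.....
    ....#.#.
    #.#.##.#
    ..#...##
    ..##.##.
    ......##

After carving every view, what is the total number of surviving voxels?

initial block: 8^3 = 512
step 1: project along y, AND mask (21/64) → |grid| = 168
step 2: project along z, AND mask (37/64) → |grid| = 96
step 3: project along x, AND mask (24/64) → |grid| = 36

remaining voxels: 36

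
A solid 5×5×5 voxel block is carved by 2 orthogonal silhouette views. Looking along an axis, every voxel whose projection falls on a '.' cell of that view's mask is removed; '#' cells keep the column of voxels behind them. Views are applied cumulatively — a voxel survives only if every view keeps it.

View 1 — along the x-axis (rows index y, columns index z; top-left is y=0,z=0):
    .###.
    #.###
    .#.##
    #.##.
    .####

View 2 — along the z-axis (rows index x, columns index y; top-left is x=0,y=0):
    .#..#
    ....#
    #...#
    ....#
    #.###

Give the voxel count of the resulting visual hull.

|visual hull| = 36

before carving: 125 voxels (5×5×5)
[1] x-view keeps 17 columns → grid now 85
[2] z-view keeps 10 columns → grid now 36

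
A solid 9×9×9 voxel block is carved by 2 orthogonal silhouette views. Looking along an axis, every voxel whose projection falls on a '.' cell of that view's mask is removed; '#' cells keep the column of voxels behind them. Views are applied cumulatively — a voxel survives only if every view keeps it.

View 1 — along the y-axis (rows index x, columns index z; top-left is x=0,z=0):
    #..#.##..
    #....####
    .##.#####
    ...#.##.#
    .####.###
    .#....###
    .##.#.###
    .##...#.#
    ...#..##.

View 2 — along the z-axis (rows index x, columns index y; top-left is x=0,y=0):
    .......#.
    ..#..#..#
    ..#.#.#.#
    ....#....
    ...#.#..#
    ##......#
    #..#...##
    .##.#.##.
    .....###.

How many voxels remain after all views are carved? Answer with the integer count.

remaining voxels: 137

full grid |V| = 729
step 1: project along y, AND mask (44/81) → |grid| = 396
step 2: project along z, AND mask (27/81) → |grid| = 137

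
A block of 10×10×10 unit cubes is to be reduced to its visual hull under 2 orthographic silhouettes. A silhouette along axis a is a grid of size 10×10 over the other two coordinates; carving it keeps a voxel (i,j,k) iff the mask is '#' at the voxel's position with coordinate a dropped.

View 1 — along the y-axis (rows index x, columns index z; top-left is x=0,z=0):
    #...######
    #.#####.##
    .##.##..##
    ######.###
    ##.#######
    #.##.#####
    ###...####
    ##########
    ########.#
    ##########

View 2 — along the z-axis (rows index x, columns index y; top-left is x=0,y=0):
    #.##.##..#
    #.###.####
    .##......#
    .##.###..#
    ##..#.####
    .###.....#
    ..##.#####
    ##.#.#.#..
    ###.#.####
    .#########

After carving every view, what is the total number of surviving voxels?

534 voxels

start: 10×10×10 = 1000 voxels
[1] y-view keeps 83 columns → grid now 830
[2] z-view keeps 63 columns → grid now 534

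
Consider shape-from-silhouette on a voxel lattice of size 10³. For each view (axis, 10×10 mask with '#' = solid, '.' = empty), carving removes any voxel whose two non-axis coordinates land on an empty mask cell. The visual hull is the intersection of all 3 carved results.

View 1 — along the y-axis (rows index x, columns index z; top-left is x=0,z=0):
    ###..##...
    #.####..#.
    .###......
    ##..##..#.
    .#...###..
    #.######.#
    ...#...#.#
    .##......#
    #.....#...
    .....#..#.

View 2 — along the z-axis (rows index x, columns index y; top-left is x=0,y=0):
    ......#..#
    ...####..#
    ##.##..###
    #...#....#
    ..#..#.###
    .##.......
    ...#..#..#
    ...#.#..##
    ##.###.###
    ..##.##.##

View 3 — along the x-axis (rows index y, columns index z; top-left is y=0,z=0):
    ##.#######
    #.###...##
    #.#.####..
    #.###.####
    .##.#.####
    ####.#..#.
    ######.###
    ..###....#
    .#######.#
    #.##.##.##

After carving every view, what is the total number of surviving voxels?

remaining voxels: 116

start: 10×10×10 = 1000 voxels
step 1: project along y, AND mask (41/100) → |grid| = 410
step 2: project along z, AND mask (45/100) → |grid| = 161
step 3: project along x, AND mask (70/100) → |grid| = 116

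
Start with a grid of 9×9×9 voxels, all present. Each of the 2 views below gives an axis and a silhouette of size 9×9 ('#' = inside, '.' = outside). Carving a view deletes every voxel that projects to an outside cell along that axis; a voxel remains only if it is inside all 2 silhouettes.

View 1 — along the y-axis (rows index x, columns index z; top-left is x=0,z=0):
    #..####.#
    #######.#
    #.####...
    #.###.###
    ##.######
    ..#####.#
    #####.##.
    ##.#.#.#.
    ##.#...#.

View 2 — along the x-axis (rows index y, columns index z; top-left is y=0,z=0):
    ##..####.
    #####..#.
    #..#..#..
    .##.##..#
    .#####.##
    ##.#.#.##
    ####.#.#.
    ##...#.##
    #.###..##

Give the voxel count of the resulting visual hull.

313 voxels

full grid |V| = 729
step 1: project along y, AND mask (56/81) → |grid| = 504
step 2: project along x, AND mask (50/81) → |grid| = 313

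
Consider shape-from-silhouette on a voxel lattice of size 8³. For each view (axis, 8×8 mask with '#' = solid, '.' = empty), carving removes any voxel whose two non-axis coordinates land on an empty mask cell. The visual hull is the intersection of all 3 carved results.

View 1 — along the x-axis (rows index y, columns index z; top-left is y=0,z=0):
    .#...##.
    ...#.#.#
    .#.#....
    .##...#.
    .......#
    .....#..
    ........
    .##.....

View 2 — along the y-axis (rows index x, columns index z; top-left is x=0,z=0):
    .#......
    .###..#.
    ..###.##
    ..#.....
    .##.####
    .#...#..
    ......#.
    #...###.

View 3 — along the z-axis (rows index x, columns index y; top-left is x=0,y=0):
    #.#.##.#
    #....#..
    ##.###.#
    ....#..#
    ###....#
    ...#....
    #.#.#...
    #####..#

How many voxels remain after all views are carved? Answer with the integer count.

|visual hull| = 27

start: 8×8×8 = 512 voxels
[1] x-view keeps 15 columns → grid now 120
[2] y-view keeps 24 columns → grid now 51
[3] z-view keeps 29 columns → grid now 27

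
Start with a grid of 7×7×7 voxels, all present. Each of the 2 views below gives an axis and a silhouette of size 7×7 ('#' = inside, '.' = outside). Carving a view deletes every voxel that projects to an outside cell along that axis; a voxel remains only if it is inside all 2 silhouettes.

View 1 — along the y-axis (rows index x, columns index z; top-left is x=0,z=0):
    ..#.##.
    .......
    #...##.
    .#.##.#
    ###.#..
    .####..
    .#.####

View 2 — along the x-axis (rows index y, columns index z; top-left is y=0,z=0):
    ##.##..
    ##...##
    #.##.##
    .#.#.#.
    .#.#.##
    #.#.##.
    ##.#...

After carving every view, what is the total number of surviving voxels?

|visual hull| = 84

before carving: 343 voxels (7×7×7)
after view 1 [y-axis, 23 of 49 cells solid] → remaining = 161
after view 2 [x-axis, 27 of 49 cells solid] → remaining = 84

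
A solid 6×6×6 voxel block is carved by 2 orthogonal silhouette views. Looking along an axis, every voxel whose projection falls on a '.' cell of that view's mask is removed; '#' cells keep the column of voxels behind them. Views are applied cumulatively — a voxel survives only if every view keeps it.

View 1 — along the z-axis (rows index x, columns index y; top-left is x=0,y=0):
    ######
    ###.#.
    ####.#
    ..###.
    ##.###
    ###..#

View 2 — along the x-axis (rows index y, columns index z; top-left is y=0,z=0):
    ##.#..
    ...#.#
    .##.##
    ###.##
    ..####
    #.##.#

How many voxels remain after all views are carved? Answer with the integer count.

|visual hull| = 97

start: 6×6×6 = 216 voxels
step 1: project along z, AND mask (27/36) → |grid| = 162
step 2: project along x, AND mask (22/36) → |grid| = 97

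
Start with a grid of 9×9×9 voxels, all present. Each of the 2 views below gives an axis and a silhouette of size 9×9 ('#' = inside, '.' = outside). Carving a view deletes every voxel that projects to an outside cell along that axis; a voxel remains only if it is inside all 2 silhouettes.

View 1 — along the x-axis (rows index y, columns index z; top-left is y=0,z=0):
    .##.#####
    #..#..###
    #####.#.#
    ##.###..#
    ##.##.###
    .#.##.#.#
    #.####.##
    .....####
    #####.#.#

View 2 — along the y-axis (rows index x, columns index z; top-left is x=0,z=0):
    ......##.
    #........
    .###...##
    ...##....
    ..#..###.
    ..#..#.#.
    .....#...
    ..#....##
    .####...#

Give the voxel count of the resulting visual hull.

initial block: 9^3 = 729
carve view 1 (along x, YZ-mask fill 55/81): 495 voxels remain
carve view 2 (along y, XZ-mask fill 26/81): 151 voxels remain

voxel count = 151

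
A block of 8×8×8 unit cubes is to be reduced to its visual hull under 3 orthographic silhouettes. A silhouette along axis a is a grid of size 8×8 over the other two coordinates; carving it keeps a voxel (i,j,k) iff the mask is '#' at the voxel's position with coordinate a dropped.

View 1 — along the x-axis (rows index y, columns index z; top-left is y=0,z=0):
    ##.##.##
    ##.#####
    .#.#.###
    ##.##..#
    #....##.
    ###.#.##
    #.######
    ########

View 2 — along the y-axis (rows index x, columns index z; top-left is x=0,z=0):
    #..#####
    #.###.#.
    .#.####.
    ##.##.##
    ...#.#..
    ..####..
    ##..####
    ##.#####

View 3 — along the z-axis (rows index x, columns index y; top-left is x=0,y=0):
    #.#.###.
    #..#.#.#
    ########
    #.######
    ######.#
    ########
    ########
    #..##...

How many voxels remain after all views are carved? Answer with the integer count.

full grid |V| = 512
[1] x-view keeps 47 columns → grid now 376
[2] y-view keeps 41 columns → grid now 249
[3] z-view keeps 50 columns → grid now 182

|visual hull| = 182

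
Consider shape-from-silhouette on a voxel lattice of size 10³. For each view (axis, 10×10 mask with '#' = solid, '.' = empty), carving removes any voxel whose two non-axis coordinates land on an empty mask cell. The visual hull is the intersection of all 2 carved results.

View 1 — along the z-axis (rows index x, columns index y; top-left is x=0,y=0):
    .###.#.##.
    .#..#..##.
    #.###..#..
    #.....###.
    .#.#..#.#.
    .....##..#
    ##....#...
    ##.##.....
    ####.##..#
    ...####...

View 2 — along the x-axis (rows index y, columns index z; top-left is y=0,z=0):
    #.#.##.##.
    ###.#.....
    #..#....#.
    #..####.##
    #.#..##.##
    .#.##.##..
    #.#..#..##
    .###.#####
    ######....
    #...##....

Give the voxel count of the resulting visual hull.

initial block: 10^3 = 1000
after view 1 [z-axis, 44 of 100 cells solid] → remaining = 440
after view 2 [x-axis, 53 of 100 cells solid] → remaining = 241

voxel count = 241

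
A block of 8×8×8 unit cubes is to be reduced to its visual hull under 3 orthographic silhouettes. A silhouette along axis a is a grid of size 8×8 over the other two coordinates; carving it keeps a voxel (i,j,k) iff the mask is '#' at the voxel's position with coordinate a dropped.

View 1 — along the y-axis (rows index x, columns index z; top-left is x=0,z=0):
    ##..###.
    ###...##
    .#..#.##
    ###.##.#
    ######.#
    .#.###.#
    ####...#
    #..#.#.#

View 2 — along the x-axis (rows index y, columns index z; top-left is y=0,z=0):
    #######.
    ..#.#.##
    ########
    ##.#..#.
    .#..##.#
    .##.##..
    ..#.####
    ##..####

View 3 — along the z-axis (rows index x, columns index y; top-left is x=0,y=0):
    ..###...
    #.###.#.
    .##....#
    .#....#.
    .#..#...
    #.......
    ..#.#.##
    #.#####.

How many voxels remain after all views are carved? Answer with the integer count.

voxel count = 83

before carving: 512 voxels (8×8×8)
[1] y-view keeps 41 columns → grid now 328
[2] x-view keeps 42 columns → grid now 216
[3] z-view keeps 26 columns → grid now 83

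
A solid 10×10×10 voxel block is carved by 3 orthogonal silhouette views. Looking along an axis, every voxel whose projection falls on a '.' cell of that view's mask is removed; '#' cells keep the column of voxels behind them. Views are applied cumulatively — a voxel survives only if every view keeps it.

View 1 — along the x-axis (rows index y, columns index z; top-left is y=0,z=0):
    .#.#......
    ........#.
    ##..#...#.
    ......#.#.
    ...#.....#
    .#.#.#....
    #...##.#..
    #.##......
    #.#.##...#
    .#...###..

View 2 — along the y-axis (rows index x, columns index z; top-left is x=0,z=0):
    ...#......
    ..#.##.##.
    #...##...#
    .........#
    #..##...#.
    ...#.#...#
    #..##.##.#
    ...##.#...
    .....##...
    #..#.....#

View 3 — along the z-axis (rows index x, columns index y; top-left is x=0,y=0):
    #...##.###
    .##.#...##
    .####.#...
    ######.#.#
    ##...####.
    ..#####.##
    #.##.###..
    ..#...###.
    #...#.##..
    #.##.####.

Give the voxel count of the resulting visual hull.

initial block: 10^3 = 1000
step 1: project along x, AND mask (30/100) → |grid| = 300
step 2: project along y, AND mask (32/100) → |grid| = 99
step 3: project along z, AND mask (58/100) → |grid| = 59

remaining voxels: 59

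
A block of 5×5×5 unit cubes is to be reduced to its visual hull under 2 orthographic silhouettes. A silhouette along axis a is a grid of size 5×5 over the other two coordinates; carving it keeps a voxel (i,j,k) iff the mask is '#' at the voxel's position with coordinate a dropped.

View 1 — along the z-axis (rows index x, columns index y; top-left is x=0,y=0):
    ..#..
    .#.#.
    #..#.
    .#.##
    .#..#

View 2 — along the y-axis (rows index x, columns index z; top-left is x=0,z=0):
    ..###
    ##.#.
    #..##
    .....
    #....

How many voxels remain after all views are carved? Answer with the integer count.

|visual hull| = 17

before carving: 125 voxels (5×5×5)
after view 1 [z-axis, 10 of 25 cells solid] → remaining = 50
after view 2 [y-axis, 10 of 25 cells solid] → remaining = 17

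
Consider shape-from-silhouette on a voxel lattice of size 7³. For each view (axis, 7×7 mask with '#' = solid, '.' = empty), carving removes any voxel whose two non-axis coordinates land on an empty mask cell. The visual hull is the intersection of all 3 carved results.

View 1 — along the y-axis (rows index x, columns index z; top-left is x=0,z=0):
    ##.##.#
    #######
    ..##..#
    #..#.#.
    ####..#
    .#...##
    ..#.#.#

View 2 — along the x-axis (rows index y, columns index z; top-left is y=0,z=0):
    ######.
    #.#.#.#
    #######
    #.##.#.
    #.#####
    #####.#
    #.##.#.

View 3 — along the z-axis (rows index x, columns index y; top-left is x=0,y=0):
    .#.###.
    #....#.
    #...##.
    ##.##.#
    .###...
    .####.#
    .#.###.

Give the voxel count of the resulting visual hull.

76 voxels

start: 7×7×7 = 343 voxels
V1 y: intersect with XZ mask (29 set) -- 203 left
V2 x: intersect with YZ mask (37 set) -- 152 left
V3 z: intersect with XY mask (26 set) -- 76 left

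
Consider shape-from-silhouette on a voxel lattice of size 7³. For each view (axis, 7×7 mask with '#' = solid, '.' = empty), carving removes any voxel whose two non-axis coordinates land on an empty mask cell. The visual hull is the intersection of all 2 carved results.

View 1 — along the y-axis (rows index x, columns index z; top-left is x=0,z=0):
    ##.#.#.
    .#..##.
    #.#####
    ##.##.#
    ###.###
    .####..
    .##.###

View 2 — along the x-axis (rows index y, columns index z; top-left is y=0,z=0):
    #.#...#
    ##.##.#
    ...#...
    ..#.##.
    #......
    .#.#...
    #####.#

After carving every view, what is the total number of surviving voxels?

full grid |V| = 343
after view 1 [y-axis, 33 of 49 cells solid] → remaining = 231
after view 2 [x-axis, 21 of 49 cells solid] → remaining = 97

|visual hull| = 97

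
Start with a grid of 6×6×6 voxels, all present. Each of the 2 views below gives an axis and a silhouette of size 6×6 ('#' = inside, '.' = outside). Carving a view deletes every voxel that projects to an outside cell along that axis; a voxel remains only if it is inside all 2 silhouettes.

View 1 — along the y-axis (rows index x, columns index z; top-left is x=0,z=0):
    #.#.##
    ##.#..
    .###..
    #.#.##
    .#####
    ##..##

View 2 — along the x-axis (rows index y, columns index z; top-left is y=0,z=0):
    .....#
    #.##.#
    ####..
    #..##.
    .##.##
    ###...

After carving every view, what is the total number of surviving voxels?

voxel count = 73

full grid |V| = 216
[1] y-view keeps 23 columns → grid now 138
[2] x-view keeps 19 columns → grid now 73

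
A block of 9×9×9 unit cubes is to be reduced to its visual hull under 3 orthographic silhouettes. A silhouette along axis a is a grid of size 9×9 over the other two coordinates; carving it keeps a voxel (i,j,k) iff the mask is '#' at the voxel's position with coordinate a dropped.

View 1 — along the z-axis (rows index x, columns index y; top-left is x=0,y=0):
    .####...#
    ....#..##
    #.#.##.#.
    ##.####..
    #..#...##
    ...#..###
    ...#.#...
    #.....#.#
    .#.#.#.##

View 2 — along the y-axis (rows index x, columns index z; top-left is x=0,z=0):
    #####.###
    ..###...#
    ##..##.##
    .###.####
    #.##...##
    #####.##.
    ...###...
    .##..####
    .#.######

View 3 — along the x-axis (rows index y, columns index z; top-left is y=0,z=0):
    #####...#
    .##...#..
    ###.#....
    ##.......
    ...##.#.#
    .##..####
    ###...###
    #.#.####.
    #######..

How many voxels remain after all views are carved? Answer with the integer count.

|visual hull| = 125

initial block: 9^3 = 729
  1. axis=2 (XY plane), |mask|=37  ⇒  voxels=333
  2. axis=1 (XZ plane), |mask|=53  ⇒  voxels=231
  3. axis=0 (YZ plane), |mask|=44  ⇒  voxels=125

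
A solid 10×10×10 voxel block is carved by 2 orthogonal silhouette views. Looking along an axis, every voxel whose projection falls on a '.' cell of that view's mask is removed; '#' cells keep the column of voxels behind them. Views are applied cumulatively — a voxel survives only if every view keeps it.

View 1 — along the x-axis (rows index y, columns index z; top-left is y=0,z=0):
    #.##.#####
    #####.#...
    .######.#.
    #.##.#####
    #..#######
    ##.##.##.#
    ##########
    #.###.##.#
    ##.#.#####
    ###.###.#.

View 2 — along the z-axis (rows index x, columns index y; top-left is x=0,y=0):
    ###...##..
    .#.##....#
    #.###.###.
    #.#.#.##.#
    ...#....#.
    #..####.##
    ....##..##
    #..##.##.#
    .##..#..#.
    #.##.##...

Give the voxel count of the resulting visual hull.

|visual hull| = 388

start: 10×10×10 = 1000 voxels
step 1: project along x, AND mask (76/100) → |grid| = 760
step 2: project along z, AND mask (50/100) → |grid| = 388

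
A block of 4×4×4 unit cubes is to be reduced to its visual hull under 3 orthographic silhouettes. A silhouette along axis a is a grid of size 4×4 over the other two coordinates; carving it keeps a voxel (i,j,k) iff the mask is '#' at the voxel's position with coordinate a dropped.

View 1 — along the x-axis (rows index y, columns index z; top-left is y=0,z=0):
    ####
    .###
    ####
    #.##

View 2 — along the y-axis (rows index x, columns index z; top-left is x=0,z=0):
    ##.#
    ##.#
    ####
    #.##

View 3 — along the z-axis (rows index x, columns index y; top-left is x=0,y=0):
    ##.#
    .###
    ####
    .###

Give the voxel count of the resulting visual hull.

start: 4×4×4 = 64 voxels
after view 1 [x-axis, 14 of 16 cells solid] → remaining = 56
after view 2 [y-axis, 13 of 16 cells solid] → remaining = 45
after view 3 [z-axis, 13 of 16 cells solid] → remaining = 36

36 voxels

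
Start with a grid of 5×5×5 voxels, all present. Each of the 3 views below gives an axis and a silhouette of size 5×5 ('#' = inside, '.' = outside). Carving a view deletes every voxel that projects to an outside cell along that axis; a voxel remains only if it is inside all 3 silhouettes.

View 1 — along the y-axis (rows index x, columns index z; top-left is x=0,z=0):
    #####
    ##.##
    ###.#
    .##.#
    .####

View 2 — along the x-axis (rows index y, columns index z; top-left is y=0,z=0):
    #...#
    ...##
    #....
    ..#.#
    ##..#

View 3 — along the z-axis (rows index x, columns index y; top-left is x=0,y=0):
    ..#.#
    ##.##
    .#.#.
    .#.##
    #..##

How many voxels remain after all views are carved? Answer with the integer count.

start: 5×5×5 = 125 voxels
carve view 1 (along y, XZ-mask fill 20/25): 100 voxels remain
carve view 2 (along x, YZ-mask fill 10/25): 41 voxels remain
carve view 3 (along z, XY-mask fill 14/25): 25 voxels remain

|visual hull| = 25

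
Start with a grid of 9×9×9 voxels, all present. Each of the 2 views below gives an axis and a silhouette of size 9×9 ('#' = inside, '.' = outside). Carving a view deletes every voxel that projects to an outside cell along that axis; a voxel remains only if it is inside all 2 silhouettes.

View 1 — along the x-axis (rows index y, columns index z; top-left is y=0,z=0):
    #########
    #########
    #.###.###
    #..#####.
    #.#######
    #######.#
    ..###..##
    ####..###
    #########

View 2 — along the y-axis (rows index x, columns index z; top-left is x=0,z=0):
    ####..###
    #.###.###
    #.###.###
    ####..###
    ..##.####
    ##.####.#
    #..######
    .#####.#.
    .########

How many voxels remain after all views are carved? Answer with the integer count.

remaining voxels: 480

full grid |V| = 729
[1] x-view keeps 68 columns → grid now 612
[2] y-view keeps 62 columns → grid now 480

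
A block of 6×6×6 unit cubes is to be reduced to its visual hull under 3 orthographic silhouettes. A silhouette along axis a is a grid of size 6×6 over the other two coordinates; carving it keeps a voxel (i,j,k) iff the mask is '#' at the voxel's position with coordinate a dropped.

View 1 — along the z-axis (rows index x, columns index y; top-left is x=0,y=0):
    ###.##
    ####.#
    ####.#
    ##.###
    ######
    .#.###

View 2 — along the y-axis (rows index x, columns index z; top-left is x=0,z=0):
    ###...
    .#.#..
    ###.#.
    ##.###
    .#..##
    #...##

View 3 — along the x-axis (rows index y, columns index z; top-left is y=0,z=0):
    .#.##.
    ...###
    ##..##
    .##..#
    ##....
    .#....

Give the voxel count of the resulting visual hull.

before carving: 216 voxels (6×6×6)
  1. axis=2 (XY plane), |mask|=30  ⇒  voxels=180
  2. axis=1 (XZ plane), |mask|=20  ⇒  voxels=100
  3. axis=0 (YZ plane), |mask|=16  ⇒  voxels=47

remaining voxels: 47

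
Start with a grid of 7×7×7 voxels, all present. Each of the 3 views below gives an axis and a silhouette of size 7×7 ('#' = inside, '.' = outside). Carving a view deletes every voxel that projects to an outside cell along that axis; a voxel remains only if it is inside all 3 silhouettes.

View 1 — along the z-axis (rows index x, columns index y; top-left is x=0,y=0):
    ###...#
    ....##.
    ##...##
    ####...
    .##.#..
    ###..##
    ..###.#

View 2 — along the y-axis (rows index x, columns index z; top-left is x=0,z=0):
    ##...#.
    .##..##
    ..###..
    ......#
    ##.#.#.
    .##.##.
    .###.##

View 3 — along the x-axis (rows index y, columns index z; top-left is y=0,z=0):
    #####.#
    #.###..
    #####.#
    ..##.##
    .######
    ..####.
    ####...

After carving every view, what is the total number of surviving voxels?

start: 7×7×7 = 343 voxels
[1] z-view keeps 26 columns → grid now 182
[2] y-view keeps 24 columns → grid now 88
[3] x-view keeps 34 columns → grid now 64

voxel count = 64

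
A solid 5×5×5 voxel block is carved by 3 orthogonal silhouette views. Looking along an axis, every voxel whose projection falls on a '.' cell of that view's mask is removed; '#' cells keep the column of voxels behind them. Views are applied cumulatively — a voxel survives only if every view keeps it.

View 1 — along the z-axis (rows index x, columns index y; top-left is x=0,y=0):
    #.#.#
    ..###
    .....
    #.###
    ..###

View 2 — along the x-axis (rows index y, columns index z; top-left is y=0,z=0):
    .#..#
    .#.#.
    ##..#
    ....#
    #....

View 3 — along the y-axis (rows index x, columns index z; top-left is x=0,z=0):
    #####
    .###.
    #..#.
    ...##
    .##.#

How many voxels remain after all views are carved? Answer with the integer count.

remaining voxels: 13

full grid |V| = 125
carve view 1 (along z, XY-mask fill 13/25): 65 voxels remain
carve view 2 (along x, YZ-mask fill 9/25): 23 voxels remain
carve view 3 (along y, XZ-mask fill 15/25): 13 voxels remain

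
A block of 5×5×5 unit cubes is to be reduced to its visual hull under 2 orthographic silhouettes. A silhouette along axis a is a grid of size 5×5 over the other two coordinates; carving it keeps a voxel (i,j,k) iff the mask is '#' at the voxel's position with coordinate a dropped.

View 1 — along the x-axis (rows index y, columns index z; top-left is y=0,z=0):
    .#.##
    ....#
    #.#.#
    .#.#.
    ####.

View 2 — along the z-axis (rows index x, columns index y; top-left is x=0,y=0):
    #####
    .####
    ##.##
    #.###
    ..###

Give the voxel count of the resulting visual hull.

54 voxels

start: 5×5×5 = 125 voxels
  1. axis=0 (YZ plane), |mask|=13  ⇒  voxels=65
  2. axis=2 (XY plane), |mask|=20  ⇒  voxels=54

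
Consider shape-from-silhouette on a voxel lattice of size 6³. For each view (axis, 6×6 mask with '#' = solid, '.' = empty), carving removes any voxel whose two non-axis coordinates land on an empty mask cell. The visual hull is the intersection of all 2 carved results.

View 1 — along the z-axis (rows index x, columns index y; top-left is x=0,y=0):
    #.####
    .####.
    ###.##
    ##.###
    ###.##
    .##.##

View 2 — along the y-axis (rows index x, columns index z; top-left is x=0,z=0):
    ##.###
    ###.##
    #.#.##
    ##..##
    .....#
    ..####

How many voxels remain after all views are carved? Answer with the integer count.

remaining voxels: 106

initial block: 6^3 = 216
carve view 1 (along z, XY-mask fill 28/36): 168 voxels remain
carve view 2 (along y, XZ-mask fill 23/36): 106 voxels remain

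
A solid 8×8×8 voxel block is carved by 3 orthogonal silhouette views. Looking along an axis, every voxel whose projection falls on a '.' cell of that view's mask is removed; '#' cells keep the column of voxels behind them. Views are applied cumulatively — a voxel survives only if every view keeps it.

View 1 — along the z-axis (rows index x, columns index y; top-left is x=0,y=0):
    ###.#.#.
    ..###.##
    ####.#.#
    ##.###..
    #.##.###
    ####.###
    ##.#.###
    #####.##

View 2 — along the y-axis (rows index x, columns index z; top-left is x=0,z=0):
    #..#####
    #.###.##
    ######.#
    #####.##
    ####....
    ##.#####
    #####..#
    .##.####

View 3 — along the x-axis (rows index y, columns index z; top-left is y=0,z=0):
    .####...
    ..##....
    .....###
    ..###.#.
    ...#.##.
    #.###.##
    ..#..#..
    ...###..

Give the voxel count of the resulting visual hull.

voxel count = 120

start: 8×8×8 = 512 voxels
carve view 1 (along z, XY-mask fill 47/64): 376 voxels remain
carve view 2 (along y, XZ-mask fill 49/64): 288 voxels remain
carve view 3 (along x, YZ-mask fill 27/64): 120 voxels remain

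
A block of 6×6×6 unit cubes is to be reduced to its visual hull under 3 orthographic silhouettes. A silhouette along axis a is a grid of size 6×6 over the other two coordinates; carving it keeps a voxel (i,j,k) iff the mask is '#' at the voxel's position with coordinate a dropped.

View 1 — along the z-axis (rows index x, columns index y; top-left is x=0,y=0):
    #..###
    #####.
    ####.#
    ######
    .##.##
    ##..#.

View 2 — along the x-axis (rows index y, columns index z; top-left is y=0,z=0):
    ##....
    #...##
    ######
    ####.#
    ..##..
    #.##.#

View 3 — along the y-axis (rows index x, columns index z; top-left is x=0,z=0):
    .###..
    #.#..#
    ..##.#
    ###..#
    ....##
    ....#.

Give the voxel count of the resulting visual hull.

remaining voxels: 50

initial block: 6^3 = 216
V1 z: intersect with XY mask (27 set) -- 162 left
V2 x: intersect with YZ mask (22 set) -- 95 left
V3 y: intersect with XZ mask (16 set) -- 50 left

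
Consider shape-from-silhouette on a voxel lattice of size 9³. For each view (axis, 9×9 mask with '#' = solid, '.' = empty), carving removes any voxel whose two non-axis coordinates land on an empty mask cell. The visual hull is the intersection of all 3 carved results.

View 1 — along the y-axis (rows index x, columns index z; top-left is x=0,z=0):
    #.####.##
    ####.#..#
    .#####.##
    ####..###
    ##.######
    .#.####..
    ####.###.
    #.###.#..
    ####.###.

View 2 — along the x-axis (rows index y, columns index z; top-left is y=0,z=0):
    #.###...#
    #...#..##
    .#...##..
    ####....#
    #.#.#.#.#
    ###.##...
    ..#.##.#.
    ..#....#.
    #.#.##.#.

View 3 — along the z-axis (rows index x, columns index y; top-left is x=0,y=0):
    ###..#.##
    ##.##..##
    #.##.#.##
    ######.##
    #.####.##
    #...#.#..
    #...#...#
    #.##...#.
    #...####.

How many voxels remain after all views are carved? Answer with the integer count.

start: 9×9×9 = 729 voxels
V1 y: intersect with XZ mask (59 set) -- 531 left
V2 x: intersect with YZ mask (38 set) -- 244 left
V3 z: intersect with XY mask (48 set) -- 149 left

remaining voxels: 149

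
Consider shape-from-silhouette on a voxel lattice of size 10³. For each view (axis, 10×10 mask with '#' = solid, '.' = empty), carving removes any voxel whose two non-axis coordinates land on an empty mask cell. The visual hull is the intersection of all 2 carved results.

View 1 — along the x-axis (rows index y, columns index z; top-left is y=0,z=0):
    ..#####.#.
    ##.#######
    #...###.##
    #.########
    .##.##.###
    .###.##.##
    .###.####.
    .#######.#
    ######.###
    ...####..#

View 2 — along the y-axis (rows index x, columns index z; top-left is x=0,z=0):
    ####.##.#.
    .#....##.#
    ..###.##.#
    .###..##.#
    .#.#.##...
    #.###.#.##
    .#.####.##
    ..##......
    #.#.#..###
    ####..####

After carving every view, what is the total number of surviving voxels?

|visual hull| = 417

initial block: 10^3 = 1000
carve view 1 (along x, YZ-mask fill 73/100): 730 voxels remain
carve view 2 (along y, XZ-mask fill 57/100): 417 voxels remain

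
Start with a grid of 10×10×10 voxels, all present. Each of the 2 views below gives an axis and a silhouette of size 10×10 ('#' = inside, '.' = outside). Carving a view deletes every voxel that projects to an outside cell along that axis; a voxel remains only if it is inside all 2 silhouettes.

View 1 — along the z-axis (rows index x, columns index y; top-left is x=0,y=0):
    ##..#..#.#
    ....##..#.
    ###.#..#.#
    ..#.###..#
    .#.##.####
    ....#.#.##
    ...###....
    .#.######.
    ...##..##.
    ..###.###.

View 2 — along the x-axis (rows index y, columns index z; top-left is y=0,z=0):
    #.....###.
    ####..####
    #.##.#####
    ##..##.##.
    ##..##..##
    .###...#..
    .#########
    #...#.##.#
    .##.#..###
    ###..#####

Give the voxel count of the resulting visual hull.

|visual hull| = 321

initial block: 10^3 = 1000
after view 1 [z-axis, 50 of 100 cells solid] → remaining = 500
after view 2 [x-axis, 64 of 100 cells solid] → remaining = 321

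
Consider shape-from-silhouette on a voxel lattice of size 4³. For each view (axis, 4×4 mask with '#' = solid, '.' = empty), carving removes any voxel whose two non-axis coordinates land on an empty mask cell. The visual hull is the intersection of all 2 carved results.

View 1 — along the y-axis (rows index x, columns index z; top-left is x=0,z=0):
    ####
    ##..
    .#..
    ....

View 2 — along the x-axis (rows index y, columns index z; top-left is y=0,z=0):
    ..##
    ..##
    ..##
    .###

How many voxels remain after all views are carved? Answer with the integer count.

before carving: 64 voxels (4×4×4)
  1. axis=1 (XZ plane), |mask|=7  ⇒  voxels=28
  2. axis=0 (YZ plane), |mask|=9  ⇒  voxels=11

voxel count = 11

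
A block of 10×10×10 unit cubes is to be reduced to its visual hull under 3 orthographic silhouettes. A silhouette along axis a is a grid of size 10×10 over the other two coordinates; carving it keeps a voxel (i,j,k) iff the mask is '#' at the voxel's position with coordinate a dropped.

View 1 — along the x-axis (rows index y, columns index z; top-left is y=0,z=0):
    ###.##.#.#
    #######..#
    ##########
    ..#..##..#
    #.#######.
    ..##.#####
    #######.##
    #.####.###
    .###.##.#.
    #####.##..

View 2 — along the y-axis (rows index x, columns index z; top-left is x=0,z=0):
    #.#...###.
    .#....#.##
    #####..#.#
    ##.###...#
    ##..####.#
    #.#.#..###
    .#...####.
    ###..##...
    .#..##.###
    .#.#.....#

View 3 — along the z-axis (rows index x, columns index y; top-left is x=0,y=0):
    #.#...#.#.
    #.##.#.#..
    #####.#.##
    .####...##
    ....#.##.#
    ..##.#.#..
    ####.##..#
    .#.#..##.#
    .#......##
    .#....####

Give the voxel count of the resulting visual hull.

start: 10×10×10 = 1000 voxels
carve view 1 (along x, YZ-mask fill 74/100): 740 voxels remain
carve view 2 (along y, XZ-mask fill 54/100): 389 voxels remain
carve view 3 (along z, XY-mask fill 51/100): 199 voxels remain

|visual hull| = 199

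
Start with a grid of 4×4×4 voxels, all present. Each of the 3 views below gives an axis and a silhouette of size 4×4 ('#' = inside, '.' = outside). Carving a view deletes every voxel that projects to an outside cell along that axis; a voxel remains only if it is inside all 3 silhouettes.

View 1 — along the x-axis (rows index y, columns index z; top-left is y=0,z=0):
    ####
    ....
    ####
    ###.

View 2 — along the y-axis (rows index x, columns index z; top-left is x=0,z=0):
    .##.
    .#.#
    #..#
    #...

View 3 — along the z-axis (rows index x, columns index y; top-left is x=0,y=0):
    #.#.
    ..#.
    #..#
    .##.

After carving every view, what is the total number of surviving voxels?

initial block: 4^3 = 64
carve view 1 (along x, YZ-mask fill 11/16): 44 voxels remain
carve view 2 (along y, XZ-mask fill 7/16): 19 voxels remain
carve view 3 (along z, XY-mask fill 7/16): 10 voxels remain

remaining voxels: 10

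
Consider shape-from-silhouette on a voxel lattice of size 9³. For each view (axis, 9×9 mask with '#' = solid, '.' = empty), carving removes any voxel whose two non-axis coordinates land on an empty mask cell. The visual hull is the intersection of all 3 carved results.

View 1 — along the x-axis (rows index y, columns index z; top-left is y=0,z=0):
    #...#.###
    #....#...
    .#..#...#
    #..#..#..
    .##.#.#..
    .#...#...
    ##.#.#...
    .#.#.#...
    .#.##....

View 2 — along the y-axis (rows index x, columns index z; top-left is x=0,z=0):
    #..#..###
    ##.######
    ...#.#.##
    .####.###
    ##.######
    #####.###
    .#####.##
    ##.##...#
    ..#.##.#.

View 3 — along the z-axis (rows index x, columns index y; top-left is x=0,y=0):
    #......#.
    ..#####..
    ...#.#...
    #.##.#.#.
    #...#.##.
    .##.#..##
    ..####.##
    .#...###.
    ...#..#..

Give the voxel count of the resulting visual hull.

full grid |V| = 729
carve view 1 (along x, YZ-mask fill 29/81): 261 voxels remain
carve view 2 (along y, XZ-mask fill 56/81): 179 voxels remain
carve view 3 (along z, XY-mask fill 35/81): 85 voxels remain

remaining voxels: 85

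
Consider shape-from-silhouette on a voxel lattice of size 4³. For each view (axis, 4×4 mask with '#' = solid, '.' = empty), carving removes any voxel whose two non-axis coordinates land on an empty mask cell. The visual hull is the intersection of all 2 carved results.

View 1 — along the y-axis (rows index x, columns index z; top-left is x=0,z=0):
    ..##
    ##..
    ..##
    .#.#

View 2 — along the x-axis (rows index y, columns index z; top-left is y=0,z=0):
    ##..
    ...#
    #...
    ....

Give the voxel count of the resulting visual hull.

before carving: 64 voxels (4×4×4)
step 1: project along y, AND mask (8/16) → |grid| = 32
step 2: project along x, AND mask (4/16) → |grid| = 7

remaining voxels: 7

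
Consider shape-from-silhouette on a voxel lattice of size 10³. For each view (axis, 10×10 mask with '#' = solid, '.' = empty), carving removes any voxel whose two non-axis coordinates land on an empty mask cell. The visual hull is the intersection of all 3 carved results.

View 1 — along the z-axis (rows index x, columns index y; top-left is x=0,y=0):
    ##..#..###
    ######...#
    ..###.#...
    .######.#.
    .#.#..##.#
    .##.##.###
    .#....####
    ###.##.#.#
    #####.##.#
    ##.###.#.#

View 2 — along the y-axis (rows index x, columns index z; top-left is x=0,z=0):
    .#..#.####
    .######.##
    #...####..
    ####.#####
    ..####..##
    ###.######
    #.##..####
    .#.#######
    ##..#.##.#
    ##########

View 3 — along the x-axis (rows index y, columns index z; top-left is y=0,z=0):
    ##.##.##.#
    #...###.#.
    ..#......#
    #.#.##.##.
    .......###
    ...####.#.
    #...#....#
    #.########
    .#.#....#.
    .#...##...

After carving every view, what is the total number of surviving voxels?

remaining voxels: 225

full grid |V| = 1000
  1. axis=2 (XY plane), |mask|=63  ⇒  voxels=630
  2. axis=1 (XZ plane), |mask|=74  ⇒  voxels=477
  3. axis=0 (YZ plane), |mask|=46  ⇒  voxels=225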